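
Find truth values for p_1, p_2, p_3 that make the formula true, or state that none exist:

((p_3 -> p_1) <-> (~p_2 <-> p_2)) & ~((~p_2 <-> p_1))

p_1 = False, p_2 = False, p_3 = True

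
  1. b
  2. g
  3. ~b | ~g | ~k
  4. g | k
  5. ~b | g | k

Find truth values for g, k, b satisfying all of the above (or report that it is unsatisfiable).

Unit clause (b) forces b = True.
Unit clause (g) forces g = True.
In (~b | ~g | ~k) only ~k is left, so k = False.
All clauses satisfied.

g = True; k = False; b = True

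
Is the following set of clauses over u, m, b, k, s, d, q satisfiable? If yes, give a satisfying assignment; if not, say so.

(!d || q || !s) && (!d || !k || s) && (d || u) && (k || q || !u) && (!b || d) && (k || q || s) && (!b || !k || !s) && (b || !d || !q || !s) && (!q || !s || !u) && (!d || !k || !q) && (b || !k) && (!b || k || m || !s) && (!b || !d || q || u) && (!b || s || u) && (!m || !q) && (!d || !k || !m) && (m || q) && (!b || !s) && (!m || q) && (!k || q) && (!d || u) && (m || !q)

No satisfying assignment exists.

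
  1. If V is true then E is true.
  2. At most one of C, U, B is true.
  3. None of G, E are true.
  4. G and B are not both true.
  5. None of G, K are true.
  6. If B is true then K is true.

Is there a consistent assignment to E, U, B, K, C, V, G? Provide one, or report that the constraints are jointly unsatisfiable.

E = False; U = True; B = False; K = False; C = False; V = False; G = False

  (1) V=F ⇒ E: vacuous ✓
  (2) {C, U, B}: 1 true — at most one ✓
  (3) {G, E}: 0 true — none ✓
  (4) G=F, B=F — not both ✓
  (5) {G, K}: 0 true — none ✓
  (6) B=F ⇒ K: vacuous ✓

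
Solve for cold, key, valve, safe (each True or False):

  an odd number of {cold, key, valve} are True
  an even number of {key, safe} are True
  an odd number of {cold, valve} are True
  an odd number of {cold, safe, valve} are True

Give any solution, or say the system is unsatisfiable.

cold: False; key: False; valve: True; safe: False

{cold, key, valve}: 1 true → odd ✓
{key, safe}: 0 true → even ✓
{cold, valve}: 1 true → odd ✓
{cold, safe, valve}: 1 true → odd ✓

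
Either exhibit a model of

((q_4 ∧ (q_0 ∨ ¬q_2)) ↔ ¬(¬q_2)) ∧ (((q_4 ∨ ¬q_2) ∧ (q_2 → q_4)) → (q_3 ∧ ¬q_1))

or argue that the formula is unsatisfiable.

q_0=T; q_1=F; q_2=F; q_3=T; q_4=F

  (q_4 ∧ (q_0 ∨ ¬q_2)) ↔ ¬(¬q_2) = True
    q_4 ∧ (q_0 ∨ ¬q_2) = False
      q_0 ∨ ¬q_2 = True
        ¬q_2 = True
    ¬(¬q_2) = False
      ¬q_2 = True
  ((q_4 ∨ ¬q_2) ∧ (q_2 → q_4)) → (q_3 ∧ ¬q_1) = True
    (q_4 ∨ ¬q_2) ∧ (q_2 → q_4) = True
      q_4 ∨ ¬q_2 = True
        ¬q_2 = True
      q_2 → q_4 = True
    q_3 ∧ ¬q_1 = True
      ¬q_1 = True
Both conjuncts True, so the formula holds.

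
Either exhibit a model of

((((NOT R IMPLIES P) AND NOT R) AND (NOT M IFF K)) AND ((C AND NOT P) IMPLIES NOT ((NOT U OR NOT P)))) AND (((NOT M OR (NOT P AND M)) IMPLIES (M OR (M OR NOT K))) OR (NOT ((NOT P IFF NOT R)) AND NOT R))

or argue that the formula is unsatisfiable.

K=F, U=T, M=T, R=F, C=F, P=T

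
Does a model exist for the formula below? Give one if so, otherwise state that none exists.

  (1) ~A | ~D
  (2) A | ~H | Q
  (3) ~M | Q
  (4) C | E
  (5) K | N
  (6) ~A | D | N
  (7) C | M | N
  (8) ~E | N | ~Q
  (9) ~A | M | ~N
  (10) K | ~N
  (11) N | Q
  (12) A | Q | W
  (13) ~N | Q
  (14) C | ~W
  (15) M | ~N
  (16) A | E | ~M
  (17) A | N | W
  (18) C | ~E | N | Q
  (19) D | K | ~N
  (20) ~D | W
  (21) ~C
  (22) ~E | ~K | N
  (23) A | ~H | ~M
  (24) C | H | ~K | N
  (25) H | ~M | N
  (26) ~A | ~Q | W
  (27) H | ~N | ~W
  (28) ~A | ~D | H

K: True; C: False; M: True; N: True; W: False; D: False; H: False; Q: True; E: True; A: False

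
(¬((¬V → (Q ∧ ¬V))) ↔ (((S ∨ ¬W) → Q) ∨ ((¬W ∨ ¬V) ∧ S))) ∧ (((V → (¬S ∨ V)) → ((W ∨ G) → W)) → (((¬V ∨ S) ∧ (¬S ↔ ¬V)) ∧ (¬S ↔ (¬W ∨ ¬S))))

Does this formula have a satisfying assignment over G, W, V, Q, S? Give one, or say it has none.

G: True; W: False; V: True; Q: False; S: False

  ¬((¬V → (Q ∧ ¬V))) ↔ (((S ∨ ¬W) → Q) ∨ ((¬W ∨ ¬V) ∧ S)) = True
    ¬((¬V → (Q ∧ ¬V))) = False
      ¬V → (Q ∧ ¬V) = True
        ¬V = False
        Q ∧ ¬V = False
          ¬V = False
    ((S ∨ ¬W) → Q) ∨ ((¬W ∨ ¬V) ∧ S) = False
      (S ∨ ¬W) → Q = False
        S ∨ ¬W = True
          ¬W = True
      (¬W ∨ ¬V) ∧ S = False
        ¬W ∨ ¬V = True
          ¬W = True
          ¬V = False
  ((V → (¬S ∨ V)) → ((W ∨ G) → W)) → (((¬V ∨ S) ∧ (¬S ↔ ¬V)) ∧ (¬S ↔ (¬W ∨ ¬S))) = True
    (V → (¬S ∨ V)) → ((W ∨ G) → W) = False
      V → (¬S ∨ V) = True
        ¬S ∨ V = True
          ¬S = True
      (W ∨ G) → W = False
        W ∨ G = True
    ((¬V ∨ S) ∧ (¬S ↔ ¬V)) ∧ (¬S ↔ (¬W ∨ ¬S)) = False
      (¬V ∨ S) ∧ (¬S ↔ ¬V) = False
        ¬V ∨ S = False
          ¬V = False
        ¬S ↔ ¬V = False
          ¬S = True
          ¬V = False
      ¬S ↔ (¬W ∨ ¬S) = True
        ¬S = True
        ¬W ∨ ¬S = True
          ¬W = True
          ¬S = True
Both conjuncts True, so the formula holds.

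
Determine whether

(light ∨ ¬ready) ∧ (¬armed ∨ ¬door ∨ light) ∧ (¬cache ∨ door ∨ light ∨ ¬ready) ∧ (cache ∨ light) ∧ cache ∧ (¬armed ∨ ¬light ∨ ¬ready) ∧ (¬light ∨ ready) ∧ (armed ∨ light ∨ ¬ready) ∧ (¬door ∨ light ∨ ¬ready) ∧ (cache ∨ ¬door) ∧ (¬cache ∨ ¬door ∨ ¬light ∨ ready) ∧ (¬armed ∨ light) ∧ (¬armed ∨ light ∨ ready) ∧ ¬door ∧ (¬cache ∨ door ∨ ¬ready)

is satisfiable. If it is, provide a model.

ready = False, light = False, armed = False, door = False, cache = True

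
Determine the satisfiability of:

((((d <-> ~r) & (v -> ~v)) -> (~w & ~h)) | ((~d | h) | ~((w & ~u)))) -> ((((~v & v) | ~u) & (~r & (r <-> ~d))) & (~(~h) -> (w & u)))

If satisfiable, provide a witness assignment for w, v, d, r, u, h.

w: True, v: False, d: True, r: False, u: False, h: False

  ((((d <-> ~r) & (v -> ~v)) -> (~w & ~h)) | ((~d | h) | ~((w & ~u)))) -> ((((~v & v) | ~u) & (~r & (r <-> ~d))) & (~(~h) -> (w & u))) = True
    (((d <-> ~r) & (v -> ~v)) -> (~w & ~h)) | ((~d | h) | ~((w & ~u))) = False
      ((d <-> ~r) & (v -> ~v)) -> (~w & ~h) = False
        (d <-> ~r) & (v -> ~v) = True
          d <-> ~r = True
            ~r = True
          v -> ~v = True
            ~v = True
        ~w & ~h = False
          ~w = False
          ~h = True
      (~d | h) | ~((w & ~u)) = False
        ~d | h = False
          ~d = False
        ~((w & ~u)) = False
          w & ~u = True
            ~u = True
    (((~v & v) | ~u) & (~r & (r <-> ~d))) & (~(~h) -> (w & u)) = True
      ((~v & v) | ~u) & (~r & (r <-> ~d)) = True
        (~v & v) | ~u = True
          ~v & v = False
            ~v = True
          ~u = True
        ~r & (r <-> ~d) = True
          ~r = True
          r <-> ~d = True
            ~d = False
      ~(~h) -> (w & u) = True
        ~(~h) = False
          ~h = True
        w & u = False
The formula evaluates to True.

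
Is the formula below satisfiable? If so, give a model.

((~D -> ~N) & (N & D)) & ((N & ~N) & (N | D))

Unsatisfiable

Case N = True: the conjunct ~N is False.
Case N = False: the conjunct N is False.
Both cases fail — unsatisfiable.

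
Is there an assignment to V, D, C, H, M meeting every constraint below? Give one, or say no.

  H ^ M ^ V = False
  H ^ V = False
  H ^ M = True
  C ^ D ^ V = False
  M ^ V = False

Adding constraints 2, 3, 5 mod 2: every variable appears an even number of times on the left, so the left side is 0.
But the right sides sum to 1 (mod 2). 0 ≠ 1 — the system is inconsistent.

Unsatisfiable — no assignment works.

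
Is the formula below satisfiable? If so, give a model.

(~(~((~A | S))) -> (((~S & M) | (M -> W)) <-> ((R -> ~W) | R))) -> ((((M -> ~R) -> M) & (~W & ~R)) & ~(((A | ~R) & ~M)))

M: True, R: False, A: True, W: False, S: False

  (~(~((~A | S))) -> (((~S & M) | (M -> W)) <-> ((R -> ~W) | R))) -> ((((M -> ~R) -> M) & (~W & ~R)) & ~(((A | ~R) & ~M))) = True
    ~(~((~A | S))) -> (((~S & M) | (M -> W)) <-> ((R -> ~W) | R)) = True
      ~(~((~A | S))) = False
        ~((~A | S)) = True
          ~A | S = False
            ~A = False
      ((~S & M) | (M -> W)) <-> ((R -> ~W) | R) = True
        (~S & M) | (M -> W) = True
          ~S & M = True
            ~S = True
          M -> W = False
        (R -> ~W) | R = True
          R -> ~W = True
            ~W = True
    (((M -> ~R) -> M) & (~W & ~R)) & ~(((A | ~R) & ~M)) = True
      ((M -> ~R) -> M) & (~W & ~R) = True
        (M -> ~R) -> M = True
          M -> ~R = True
            ~R = True
        ~W & ~R = True
          ~W = True
          ~R = True
      ~(((A | ~R) & ~M)) = True
        (A | ~R) & ~M = False
          A | ~R = True
            ~R = True
          ~M = False
The formula evaluates to True.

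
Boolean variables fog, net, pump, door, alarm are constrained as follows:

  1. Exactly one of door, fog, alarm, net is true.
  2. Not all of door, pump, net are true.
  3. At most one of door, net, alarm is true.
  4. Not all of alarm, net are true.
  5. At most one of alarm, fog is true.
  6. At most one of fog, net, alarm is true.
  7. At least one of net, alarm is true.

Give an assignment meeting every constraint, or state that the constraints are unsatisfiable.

fog = False; net = False; pump = True; door = False; alarm = True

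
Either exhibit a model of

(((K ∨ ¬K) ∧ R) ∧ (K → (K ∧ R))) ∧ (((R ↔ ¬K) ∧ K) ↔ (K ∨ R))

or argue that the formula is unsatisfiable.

Case K = True: the formula simplifies to (R ∧ R) ∧ ¬R.
  R = True: the conjunct ¬R is False.
  R = False: the conjunct R is False.
Case K = False: the formula simplifies to R ∧ ¬R.
  R = True: the conjunct ¬R is False.
  R = False: the conjunct R is False.
Both cases fail — unsatisfiable.

No satisfying assignment exists.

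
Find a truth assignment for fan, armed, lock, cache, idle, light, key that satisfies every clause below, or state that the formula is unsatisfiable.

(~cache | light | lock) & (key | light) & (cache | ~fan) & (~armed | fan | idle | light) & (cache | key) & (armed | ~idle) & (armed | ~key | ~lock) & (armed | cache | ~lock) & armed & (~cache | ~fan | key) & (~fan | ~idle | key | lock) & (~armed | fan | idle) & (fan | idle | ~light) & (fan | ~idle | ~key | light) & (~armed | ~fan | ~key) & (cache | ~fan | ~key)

Unit clause (armed) forces armed = True.
Try fan = True:
  (cache | ~fan) forces cache = True.
  (~cache | ~fan | key) forces key = True.
  clause (~armed | ~fan | ~key) is falsified — backtrack.
So fan = False.
  then (~armed | fan | idle) forces idle = True.
Set lock = True.
Set cache = True.
Try light = False:
  (key | light) forces key = True.
  clause (fan | ~idle | ~key | light) is falsified — backtrack.
So light = True.
Set key = False.
All clauses satisfied.

fan=F; armed=T; lock=T; cache=T; idle=T; light=T; key=F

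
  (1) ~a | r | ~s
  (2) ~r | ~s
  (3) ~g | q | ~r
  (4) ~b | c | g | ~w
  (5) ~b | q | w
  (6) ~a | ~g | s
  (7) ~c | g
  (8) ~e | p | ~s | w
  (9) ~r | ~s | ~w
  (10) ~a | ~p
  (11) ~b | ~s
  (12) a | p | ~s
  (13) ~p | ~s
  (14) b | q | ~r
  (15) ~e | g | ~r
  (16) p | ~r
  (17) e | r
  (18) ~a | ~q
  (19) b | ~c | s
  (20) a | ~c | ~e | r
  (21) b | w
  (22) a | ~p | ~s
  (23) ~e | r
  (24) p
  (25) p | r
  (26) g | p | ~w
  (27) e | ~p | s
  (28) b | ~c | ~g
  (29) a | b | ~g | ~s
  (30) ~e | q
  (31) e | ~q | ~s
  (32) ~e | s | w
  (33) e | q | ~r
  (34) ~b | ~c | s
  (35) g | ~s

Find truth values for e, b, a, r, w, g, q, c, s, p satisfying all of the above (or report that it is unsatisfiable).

e=T, b=F, a=F, r=T, w=T, g=T, q=T, c=F, s=F, p=T

Unit clause (p) forces p = True.
In (~a | ~p) only ~a is left, so a = False.
In (~p | ~s) only ~s is left, so s = False.
In (e | ~p | s) only e is left, so e = True.
In (~e | q) only q is left, so q = True.
In (~e | s | w) only w is left, so w = True.
In (~e | r) only r is left, so r = True.
In (~e | g | ~r) only g is left, so g = True.
Set b = False.
  then (b | ~c | s) forces c = False.
All clauses satisfied.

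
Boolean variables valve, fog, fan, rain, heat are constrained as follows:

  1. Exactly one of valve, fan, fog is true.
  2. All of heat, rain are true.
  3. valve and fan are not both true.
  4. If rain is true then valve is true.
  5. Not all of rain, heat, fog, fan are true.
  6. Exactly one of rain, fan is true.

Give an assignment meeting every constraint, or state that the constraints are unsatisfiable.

valve = True; fog = False; fan = False; rain = True; heat = True

  (1) {valve, fan, fog}: 1 true — exactly one ✓
  (2) {heat, rain}: all 2 true ✓
  (3) valve=T, fan=F — not both ✓
  (4) rain=T ⇒ valve: T ✓
  (5) {rain, heat, fog, fan}: 2/4 true — not all ✓
  (6) {rain, fan}: 1 true — exactly one ✓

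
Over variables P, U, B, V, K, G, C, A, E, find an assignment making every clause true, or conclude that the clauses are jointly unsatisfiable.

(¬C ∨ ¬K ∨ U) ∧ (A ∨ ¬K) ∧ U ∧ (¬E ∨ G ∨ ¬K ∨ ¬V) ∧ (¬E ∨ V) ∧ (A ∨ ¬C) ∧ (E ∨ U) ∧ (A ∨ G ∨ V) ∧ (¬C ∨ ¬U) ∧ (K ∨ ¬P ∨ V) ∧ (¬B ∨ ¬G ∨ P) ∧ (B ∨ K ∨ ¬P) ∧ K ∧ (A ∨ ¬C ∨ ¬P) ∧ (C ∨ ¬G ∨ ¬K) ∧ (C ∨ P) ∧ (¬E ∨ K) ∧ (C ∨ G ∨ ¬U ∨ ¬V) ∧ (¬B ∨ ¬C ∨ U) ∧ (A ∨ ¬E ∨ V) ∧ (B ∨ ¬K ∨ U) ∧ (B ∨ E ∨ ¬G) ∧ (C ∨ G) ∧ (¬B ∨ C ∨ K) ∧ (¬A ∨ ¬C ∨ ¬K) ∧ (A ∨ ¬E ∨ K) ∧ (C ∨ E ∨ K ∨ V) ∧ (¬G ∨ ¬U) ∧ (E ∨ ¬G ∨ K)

Case G = True:
  (U) forces U = True.
  Clause (¬G ∨ ¬U) is falsified — contradiction.
Case G = False:
  (U) forces U = True.
  (¬C ∨ ¬U) forces C = False.
  Clause (C ∨ G) is falsified — contradiction.
Both cases fail, so the formula is unsatisfiable.

UNSATISFIABLE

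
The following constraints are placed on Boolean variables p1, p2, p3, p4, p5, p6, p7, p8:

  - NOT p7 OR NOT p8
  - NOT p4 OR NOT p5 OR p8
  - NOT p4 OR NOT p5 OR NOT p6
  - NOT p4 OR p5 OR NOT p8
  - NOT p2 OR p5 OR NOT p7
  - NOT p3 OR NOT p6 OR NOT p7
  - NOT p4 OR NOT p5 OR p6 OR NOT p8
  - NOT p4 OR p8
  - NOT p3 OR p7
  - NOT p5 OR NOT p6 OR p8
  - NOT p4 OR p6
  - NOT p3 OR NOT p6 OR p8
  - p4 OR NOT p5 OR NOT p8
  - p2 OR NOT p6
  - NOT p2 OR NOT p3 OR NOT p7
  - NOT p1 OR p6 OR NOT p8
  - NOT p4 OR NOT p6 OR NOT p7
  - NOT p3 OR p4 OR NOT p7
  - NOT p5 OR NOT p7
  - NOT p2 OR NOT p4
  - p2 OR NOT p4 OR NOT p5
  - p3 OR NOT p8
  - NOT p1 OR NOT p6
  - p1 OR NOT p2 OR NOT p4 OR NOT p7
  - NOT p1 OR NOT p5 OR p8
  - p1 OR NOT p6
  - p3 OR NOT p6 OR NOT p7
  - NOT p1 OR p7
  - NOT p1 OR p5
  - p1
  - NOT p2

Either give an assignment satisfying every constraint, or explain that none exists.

The formula is unsatisfiable.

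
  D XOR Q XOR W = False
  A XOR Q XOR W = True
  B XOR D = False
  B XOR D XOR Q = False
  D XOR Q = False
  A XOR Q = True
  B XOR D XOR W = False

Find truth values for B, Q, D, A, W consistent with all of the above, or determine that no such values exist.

B: False, Q: False, D: False, A: True, W: False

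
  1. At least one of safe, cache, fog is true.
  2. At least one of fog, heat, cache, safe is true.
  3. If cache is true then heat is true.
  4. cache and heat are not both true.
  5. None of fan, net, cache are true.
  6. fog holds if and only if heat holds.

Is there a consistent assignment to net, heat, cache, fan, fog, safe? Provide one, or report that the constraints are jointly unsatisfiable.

net: False, heat: False, cache: False, fan: False, fog: False, safe: True

  (1) {safe, cache, fog}: 1 true — at least one ✓
  (2) {fog, heat, cache, safe}: 1 true — at least one ✓
  (3) cache=F ⇒ heat: vacuous ✓
  (4) cache=F, heat=F — not both ✓
  (5) {fan, net, cache}: 0 true — none ✓
  (6) fog=F, heat=F — same ✓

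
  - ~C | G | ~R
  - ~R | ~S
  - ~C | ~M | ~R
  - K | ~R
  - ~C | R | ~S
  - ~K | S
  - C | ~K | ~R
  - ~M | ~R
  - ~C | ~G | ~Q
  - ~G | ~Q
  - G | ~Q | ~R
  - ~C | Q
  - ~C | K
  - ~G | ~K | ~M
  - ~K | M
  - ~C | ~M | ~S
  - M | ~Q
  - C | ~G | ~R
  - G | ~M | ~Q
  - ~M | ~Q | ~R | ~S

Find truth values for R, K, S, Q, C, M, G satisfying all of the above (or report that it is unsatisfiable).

R = False; K = False; S = False; Q = False; C = False; M = False; G = True

Set R = False.
Set K = False.
  then (~C | K) forces C = False.
Set S = False.
Try Q = True:
  (~G | ~Q) forces G = False.
  (M | ~Q) forces M = True.
  clause (G | ~M | ~Q) is falsified — backtrack.
So Q = False.
Set M = False.
Set G = True.
All clauses satisfied.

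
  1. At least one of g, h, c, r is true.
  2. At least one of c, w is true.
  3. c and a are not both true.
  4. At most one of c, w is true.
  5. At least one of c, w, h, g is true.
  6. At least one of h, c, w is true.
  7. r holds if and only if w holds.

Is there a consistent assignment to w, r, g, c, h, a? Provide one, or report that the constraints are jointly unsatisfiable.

w=F; r=F; g=T; c=T; h=T; a=F

  (1) {g, h, c, r}: 3 true — at least one ✓
  (2) {c, w}: 1 true — at least one ✓
  (3) c=T, a=F — not both ✓
  (4) {c, w}: 1 true — at most one ✓
  (5) {c, w, h, g}: 3 true — at least one ✓
  (6) {h, c, w}: 2 true — at least one ✓
  (7) r=F, w=F — same ✓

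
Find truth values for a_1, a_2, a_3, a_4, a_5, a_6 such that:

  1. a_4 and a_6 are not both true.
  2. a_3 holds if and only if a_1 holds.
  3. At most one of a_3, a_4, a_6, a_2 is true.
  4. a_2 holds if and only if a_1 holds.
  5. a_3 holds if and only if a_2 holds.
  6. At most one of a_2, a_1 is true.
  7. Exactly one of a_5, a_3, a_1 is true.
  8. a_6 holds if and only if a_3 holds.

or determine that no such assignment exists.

a_1 = False, a_2 = False, a_3 = False, a_4 = True, a_5 = True, a_6 = False

  (1) a_4=T, a_6=F — not both ✓
  (2) a_3=F, a_1=F — same ✓
  (3) {a_3, a_4, a_6, a_2}: 1 true — at most one ✓
  (4) a_2=F, a_1=F — same ✓
  (5) a_3=F, a_2=F — same ✓
  (6) {a_2, a_1}: 0 true — at most one ✓
  (7) {a_5, a_3, a_1}: 1 true — exactly one ✓
  (8) a_6=F, a_3=F — same ✓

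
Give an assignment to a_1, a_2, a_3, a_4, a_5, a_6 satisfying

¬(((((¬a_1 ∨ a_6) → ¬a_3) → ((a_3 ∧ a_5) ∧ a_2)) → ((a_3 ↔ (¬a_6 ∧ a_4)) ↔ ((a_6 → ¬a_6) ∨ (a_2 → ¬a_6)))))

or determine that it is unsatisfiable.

a_1 = False, a_2 = False, a_3 = True, a_4 = True, a_5 = True, a_6 = True

  ¬(((((¬a_1 ∨ a_6) → ¬a_3) → ((a_3 ∧ a_5) ∧ a_2)) → ((a_3 ↔ (¬a_6 ∧ a_4)) ↔ ((a_6 → ¬a_6) ∨ (a_2 → ¬a_6))))) = True
    (((¬a_1 ∨ a_6) → ¬a_3) → ((a_3 ∧ a_5) ∧ a_2)) → ((a_3 ↔ (¬a_6 ∧ a_4)) ↔ ((a_6 → ¬a_6) ∨ (a_2 → ¬a_6))) = False
      ((¬a_1 ∨ a_6) → ¬a_3) → ((a_3 ∧ a_5) ∧ a_2) = True
        (¬a_1 ∨ a_6) → ¬a_3 = False
          ¬a_1 ∨ a_6 = True
            ¬a_1 = True
          ¬a_3 = False
        (a_3 ∧ a_5) ∧ a_2 = False
          a_3 ∧ a_5 = True
      (a_3 ↔ (¬a_6 ∧ a_4)) ↔ ((a_6 → ¬a_6) ∨ (a_2 → ¬a_6)) = False
        a_3 ↔ (¬a_6 ∧ a_4) = False
          ¬a_6 ∧ a_4 = False
            ¬a_6 = False
        (a_6 → ¬a_6) ∨ (a_2 → ¬a_6) = True
          a_6 → ¬a_6 = False
            ¬a_6 = False
          a_2 → ¬a_6 = True
            ¬a_6 = False
The formula evaluates to True.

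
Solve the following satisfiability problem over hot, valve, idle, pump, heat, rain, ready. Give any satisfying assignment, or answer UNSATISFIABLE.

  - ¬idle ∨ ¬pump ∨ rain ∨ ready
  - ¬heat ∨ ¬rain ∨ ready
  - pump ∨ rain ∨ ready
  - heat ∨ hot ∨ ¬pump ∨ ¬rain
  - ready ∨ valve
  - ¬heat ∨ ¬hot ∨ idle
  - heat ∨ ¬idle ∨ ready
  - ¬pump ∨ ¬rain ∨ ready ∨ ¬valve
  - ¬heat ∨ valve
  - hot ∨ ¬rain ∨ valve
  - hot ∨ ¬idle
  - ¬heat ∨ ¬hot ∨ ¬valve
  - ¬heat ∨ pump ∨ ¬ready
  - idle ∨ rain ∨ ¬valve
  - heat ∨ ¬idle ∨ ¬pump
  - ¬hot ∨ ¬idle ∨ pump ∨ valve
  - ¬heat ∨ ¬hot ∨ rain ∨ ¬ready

hot = True, valve = True, idle = True, pump = False, heat = False, rain = False, ready = True

Set hot = True.
Set valve = True.
  then (¬heat ∨ ¬hot ∨ ¬valve) forces heat = False.
Set idle = True.
  then (heat ∨ ¬idle ∨ ready) forces ready = True.
  then (heat ∨ ¬idle ∨ ¬pump) forces pump = False.
Set rain = False.
All clauses satisfied.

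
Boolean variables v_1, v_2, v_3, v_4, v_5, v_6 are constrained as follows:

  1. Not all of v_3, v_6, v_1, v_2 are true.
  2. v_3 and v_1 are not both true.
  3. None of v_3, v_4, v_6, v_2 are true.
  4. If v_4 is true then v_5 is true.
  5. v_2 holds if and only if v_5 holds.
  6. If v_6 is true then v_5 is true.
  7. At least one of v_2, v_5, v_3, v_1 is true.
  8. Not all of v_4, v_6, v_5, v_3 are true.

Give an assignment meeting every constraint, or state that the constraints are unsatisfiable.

v_1: True, v_2: False, v_3: False, v_4: False, v_5: False, v_6: False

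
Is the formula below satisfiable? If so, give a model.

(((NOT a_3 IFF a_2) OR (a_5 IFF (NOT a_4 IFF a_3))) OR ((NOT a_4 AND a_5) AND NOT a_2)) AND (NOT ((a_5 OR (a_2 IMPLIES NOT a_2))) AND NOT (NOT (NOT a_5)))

a_2 = True, a_3 = True, a_4 = True, a_5 = False

  ((NOT a_3 IFF a_2) OR (a_5 IFF (NOT a_4 IFF a_3))) OR ((NOT a_4 AND a_5) AND NOT a_2) = True
    (NOT a_3 IFF a_2) OR (a_5 IFF (NOT a_4 IFF a_3)) = True
      NOT a_3 IFF a_2 = False
        NOT a_3 = False
      a_5 IFF (NOT a_4 IFF a_3) = True
        NOT a_4 IFF a_3 = False
          NOT a_4 = False
    (NOT a_4 AND a_5) AND NOT a_2 = False
      NOT a_4 AND a_5 = False
        NOT a_4 = False
      NOT a_2 = False
  NOT ((a_5 OR (a_2 IMPLIES NOT a_2))) AND NOT (NOT (NOT a_5)) = True
    NOT ((a_5 OR (a_2 IMPLIES NOT a_2))) = True
      a_5 OR (a_2 IMPLIES NOT a_2) = False
        a_2 IMPLIES NOT a_2 = False
          NOT a_2 = False
    NOT (NOT (NOT a_5)) = True
      NOT (NOT a_5) = False
        NOT a_5 = True
Both conjuncts True, so the formula holds.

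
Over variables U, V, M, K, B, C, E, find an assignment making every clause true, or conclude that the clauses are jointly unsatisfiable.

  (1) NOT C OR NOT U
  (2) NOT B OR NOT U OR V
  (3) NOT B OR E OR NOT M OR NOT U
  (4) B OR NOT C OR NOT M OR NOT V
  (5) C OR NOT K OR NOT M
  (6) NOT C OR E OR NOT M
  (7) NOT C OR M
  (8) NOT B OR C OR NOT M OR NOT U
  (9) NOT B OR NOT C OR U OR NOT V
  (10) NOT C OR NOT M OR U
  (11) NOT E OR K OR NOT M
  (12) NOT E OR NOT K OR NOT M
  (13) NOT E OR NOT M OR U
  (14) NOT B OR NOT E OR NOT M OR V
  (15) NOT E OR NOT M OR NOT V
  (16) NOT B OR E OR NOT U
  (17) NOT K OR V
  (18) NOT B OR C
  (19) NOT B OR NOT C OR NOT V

Set U = True.
  then (NOT C OR NOT U) forces C = False.
  then (NOT B OR C) forces B = False.
Set V = True.
Set M = False.
Set K = True.
Set E = True.
All clauses satisfied.

U = True, V = True, M = False, K = True, B = False, C = False, E = True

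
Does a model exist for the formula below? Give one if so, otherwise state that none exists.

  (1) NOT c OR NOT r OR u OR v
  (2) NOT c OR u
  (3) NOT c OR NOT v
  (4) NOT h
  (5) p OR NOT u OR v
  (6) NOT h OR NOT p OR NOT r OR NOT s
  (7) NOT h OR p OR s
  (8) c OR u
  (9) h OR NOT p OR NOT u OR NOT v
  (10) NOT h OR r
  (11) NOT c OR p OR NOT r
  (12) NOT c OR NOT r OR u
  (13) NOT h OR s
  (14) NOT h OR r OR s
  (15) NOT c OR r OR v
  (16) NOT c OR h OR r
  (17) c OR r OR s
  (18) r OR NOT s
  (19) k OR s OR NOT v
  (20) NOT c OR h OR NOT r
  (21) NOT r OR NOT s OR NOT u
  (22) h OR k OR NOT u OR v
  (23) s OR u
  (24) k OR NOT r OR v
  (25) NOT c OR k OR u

u: True, k: True, s: False, r: True, p: False, v: True, c: False, h: False

Unit clause (NOT h) forces h = False.
Set u = True.
Set k = True.
Set s = False.
Try r = False:
  (NOT c OR h OR r) forces c = False.
  clause (c OR r OR s) is falsified — backtrack.
So r = True.
  then (NOT c OR h OR NOT r) forces c = False.
Set p = False.
  then (p OR NOT u OR v) forces v = True.
All clauses satisfied.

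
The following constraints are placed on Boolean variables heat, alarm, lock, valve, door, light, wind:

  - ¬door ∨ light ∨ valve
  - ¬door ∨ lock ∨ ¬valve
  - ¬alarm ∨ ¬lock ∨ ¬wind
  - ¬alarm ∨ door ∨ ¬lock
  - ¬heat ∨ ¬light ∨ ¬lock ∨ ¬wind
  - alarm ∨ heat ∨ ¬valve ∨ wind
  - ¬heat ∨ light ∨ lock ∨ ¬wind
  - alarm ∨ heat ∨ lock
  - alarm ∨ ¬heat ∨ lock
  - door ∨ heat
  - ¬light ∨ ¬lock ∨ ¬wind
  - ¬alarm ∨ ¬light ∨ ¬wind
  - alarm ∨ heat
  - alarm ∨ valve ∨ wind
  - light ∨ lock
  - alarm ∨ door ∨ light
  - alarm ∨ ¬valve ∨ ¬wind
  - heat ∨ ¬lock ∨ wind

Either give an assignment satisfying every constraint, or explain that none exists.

Set heat = True.
Set alarm = True.
Set lock = True.
  then (¬alarm ∨ ¬lock ∨ ¬wind) forces wind = False.
  then (¬alarm ∨ door ∨ ¬lock) forces door = True.
Set valve = False.
  then (¬door ∨ light ∨ valve) forces light = True.
All clauses satisfied.

heat: True, alarm: True, lock: True, valve: False, door: True, light: True, wind: False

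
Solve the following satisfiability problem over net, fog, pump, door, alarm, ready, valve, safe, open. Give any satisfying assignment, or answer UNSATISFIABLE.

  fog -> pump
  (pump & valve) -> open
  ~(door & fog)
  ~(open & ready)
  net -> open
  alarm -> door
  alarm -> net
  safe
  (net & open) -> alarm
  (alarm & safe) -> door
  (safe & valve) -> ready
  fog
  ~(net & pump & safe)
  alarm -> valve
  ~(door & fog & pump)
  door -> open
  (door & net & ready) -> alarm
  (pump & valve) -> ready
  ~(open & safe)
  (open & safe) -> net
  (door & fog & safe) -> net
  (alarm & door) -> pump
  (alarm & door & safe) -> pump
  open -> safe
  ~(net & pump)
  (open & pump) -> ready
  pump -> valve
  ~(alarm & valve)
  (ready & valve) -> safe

Unsatisfiable — no assignment works.

Case fog = True:
  (~door | ~fog) forces door = False.
  (safe) forces safe = True.
  (~open | ~safe) forces open = False.
  (~net | open) forces net = False.
  (~alarm | net) forces alarm = False.
  (~fog | pump) forces pump = True.
  (~pump | valve) forces valve = True.
  Clause (open | ~pump | ~valve) is falsified — contradiction.
Case fog = False:
  Clause (fog) is falsified — contradiction.
Both cases fail, so the formula is unsatisfiable.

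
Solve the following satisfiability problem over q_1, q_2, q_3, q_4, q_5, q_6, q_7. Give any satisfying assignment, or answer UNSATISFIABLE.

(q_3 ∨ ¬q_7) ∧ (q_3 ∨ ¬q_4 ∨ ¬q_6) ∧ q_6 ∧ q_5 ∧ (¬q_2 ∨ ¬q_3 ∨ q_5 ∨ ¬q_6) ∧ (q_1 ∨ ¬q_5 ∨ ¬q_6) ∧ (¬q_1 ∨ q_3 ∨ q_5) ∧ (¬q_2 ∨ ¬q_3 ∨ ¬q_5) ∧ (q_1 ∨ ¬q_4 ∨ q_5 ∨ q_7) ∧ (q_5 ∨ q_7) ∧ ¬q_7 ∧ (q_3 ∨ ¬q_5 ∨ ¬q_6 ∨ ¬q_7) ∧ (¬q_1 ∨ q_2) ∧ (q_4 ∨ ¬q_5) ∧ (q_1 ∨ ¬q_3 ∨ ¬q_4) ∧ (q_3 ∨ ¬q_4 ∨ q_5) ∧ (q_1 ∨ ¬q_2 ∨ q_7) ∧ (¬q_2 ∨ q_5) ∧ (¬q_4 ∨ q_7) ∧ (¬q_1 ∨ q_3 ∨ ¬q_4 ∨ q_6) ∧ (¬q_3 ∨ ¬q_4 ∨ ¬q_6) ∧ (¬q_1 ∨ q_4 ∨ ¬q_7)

UNSATISFIABLE

Case q_4 = True:
  (q_6) forces q_6 = True.
  (q_3 ∨ ¬q_4 ∨ ¬q_6) forces q_3 = True.
  Clause (¬q_3 ∨ ¬q_4 ∨ ¬q_6) is falsified — contradiction.
Case q_4 = False:
  (q_6) forces q_6 = True.
  (q_5) forces q_5 = True.
  Clause (q_4 ∨ ¬q_5) is falsified — contradiction.
Both cases fail, so the formula is unsatisfiable.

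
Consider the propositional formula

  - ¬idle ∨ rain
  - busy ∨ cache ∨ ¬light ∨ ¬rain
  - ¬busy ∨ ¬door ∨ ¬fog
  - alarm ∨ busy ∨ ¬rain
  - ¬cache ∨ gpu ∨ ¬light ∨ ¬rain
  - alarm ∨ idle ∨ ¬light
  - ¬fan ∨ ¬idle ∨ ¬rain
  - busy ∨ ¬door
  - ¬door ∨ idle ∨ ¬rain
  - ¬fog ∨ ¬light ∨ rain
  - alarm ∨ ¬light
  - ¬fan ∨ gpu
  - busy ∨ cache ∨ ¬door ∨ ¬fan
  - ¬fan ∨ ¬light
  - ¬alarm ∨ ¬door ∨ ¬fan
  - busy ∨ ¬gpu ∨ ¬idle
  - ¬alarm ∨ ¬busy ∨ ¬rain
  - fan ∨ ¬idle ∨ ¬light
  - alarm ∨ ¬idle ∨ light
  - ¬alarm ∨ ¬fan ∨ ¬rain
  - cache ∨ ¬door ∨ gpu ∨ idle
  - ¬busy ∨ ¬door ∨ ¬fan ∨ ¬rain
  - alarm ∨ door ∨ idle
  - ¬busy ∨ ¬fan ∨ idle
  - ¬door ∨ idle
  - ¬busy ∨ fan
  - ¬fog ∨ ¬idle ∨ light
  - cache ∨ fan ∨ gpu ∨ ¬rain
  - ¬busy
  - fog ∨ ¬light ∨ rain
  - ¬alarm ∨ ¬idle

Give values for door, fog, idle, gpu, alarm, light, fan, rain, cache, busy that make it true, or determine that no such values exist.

door = False, fog = True, idle = False, gpu = True, alarm = True, light = True, fan = False, rain = True, cache = True, busy = False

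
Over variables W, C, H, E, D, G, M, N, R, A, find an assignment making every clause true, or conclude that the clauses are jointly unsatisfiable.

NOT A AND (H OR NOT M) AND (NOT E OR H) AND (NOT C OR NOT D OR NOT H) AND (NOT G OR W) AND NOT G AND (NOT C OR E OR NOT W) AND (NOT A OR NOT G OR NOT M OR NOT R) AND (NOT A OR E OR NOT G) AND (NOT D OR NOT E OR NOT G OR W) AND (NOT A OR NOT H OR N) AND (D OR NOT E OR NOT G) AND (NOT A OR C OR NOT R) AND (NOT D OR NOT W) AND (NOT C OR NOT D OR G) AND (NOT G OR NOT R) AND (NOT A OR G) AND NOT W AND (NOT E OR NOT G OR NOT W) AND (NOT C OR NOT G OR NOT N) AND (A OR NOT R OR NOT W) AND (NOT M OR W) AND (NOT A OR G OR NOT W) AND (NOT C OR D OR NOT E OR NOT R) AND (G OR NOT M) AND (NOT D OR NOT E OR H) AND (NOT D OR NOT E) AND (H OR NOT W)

W=F; C=T; H=T; E=F; D=F; G=F; M=F; N=T; R=T; A=F

Unit clause (NOT A) forces A = False.
Unit clause (NOT G) forces G = False.
Unit clause (NOT W) forces W = False.
In (NOT M OR W) only NOT M is left, so M = False.
Set C = True.
  then (NOT C OR NOT D OR G) forces D = False.
Set H = True.
Set E = False.
Set N = True.
Set R = True.
All clauses satisfied.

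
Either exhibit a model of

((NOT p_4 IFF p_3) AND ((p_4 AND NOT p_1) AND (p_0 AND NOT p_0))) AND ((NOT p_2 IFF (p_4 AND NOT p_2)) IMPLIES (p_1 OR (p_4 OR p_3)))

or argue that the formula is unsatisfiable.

Case p_0 = True: the conjunct NOT p_0 is False.
Case p_0 = False: the conjunct p_0 is False.
Both cases fail — unsatisfiable.

Unsatisfiable — no assignment works.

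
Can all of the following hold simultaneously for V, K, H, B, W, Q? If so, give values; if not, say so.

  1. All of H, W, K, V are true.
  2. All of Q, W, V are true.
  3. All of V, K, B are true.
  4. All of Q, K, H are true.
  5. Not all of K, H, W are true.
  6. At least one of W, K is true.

The formula is unsatisfiable.

Case K = True:
  (1) forces H = True.
  (1) forces W = True.
  Constraint (5) is violated (K=T, H=T, W=T) — contradiction.
Case K = False:
  Constraint (1) is violated (K=F) — contradiction.
Both cases fail — unsatisfiable.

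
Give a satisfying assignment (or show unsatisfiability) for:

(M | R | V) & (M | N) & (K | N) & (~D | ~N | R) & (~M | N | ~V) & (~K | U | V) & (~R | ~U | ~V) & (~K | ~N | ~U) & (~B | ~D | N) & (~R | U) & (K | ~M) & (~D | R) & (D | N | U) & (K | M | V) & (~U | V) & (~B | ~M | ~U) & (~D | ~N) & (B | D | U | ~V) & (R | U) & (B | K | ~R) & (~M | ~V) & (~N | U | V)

M = False, R = False, U = True, N = True, V = True, D = False, B = False, K = False

Set M = False.
  then (M | N) forces N = True.
  then (~D | ~N) forces D = False.
Try R = True:
  (~R | U) forces U = True.
  (~R | ~U | ~V) forces V = False.
  clause (~U | V) is falsified — backtrack.
So R = False.
  then (M | R | V) forces V = True.
  then (R | U) forces U = True.
  then (~K | ~N | ~U) forces K = False.
Set B = False.
All clauses satisfied.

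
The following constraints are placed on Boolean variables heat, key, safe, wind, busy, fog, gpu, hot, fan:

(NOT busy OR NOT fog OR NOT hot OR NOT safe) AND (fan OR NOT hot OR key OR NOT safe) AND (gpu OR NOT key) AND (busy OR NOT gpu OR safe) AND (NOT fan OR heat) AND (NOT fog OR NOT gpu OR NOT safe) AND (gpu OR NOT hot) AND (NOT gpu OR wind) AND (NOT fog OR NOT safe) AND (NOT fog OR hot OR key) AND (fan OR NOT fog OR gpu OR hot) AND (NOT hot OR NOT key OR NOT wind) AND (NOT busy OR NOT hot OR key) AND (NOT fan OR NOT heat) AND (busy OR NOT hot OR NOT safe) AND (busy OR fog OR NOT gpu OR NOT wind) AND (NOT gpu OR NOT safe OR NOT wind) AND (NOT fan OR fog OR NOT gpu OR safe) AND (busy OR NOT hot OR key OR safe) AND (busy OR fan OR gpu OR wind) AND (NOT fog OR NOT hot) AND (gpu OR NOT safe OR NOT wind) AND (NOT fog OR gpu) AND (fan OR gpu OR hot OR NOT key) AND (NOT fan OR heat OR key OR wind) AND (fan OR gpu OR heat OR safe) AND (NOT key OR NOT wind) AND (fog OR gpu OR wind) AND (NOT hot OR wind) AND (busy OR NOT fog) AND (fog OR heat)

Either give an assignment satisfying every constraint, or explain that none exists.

heat: True; key: False; safe: False; wind: True; busy: False; fog: False; gpu: False; hot: False; fan: False

Set heat = True.
  then (NOT fan OR NOT heat) forces fan = False.
Try key = True:
  (gpu OR NOT key) forces gpu = True.
  (NOT gpu OR wind) forces wind = True.
  clause (NOT key OR NOT wind) is falsified — backtrack.
So key = False.
Set safe = False.
Try wind = False:
  (NOT gpu OR wind) forces gpu = False.
  (gpu OR NOT hot) forces hot = False.
  (NOT fog OR hot OR key) forces fog = False.
  clause (fog OR gpu OR wind) is falsified — backtrack.
So wind = True.
Set busy = False.
  then (busy OR NOT gpu OR safe) forces gpu = False.
  then (gpu OR NOT hot) forces hot = False.
  then (NOT fog OR hot OR key) forces fog = False.
All clauses satisfied.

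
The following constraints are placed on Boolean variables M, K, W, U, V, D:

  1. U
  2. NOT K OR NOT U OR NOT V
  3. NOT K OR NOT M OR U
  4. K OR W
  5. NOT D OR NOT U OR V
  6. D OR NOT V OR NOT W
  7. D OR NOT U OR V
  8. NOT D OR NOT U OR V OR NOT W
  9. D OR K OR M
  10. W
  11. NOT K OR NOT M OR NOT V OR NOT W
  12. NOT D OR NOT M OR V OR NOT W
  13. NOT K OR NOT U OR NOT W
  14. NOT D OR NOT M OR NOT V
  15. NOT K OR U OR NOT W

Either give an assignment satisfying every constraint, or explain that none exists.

M: False, K: False, W: True, U: True, V: True, D: True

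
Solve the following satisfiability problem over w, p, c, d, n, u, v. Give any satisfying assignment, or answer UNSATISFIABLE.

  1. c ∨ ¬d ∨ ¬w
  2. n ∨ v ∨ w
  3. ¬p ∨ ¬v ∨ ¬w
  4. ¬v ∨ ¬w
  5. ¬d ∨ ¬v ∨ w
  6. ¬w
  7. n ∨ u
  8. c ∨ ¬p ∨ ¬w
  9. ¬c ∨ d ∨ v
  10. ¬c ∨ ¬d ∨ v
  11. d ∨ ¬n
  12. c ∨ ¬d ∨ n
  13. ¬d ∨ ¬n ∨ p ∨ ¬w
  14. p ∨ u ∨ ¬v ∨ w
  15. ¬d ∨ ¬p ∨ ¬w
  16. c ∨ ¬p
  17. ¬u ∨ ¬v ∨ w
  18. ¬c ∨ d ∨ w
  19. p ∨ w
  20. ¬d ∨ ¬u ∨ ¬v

Unsatisfiable

Case w = True:
  Clause (¬w) is falsified — contradiction.
Case w = False:
  (p ∨ w) forces p = True.
  (c ∨ ¬p) forces c = True.
  (¬c ∨ d ∨ w) forces d = True.
  (¬d ∨ ¬v ∨ w) forces v = False.
  Clause (¬c ∨ ¬d ∨ v) is falsified — contradiction.
Both cases fail, so the formula is unsatisfiable.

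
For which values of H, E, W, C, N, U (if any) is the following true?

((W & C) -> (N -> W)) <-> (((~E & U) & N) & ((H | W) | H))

H=F, E=F, W=T, C=T, N=T, U=T

  ((W & C) -> (N -> W)) <-> (((~E & U) & N) & ((H | W) | H)) = True
    (W & C) -> (N -> W) = True
      W & C = True
      N -> W = True
    ((~E & U) & N) & ((H | W) | H) = True
      (~E & U) & N = True
        ~E & U = True
          ~E = True
      (H | W) | H = True
        H | W = True
The formula evaluates to True.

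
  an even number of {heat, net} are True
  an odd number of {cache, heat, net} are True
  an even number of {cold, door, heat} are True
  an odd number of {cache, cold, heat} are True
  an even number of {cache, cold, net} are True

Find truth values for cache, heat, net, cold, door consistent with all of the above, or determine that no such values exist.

The formula is unsatisfiable.

Adding constraints 1, 4, 5 mod 2: every variable appears an even number of times on the left, so the left side is 0.
But the right sides sum to 1 (mod 2). 0 ≠ 1 — the system is inconsistent.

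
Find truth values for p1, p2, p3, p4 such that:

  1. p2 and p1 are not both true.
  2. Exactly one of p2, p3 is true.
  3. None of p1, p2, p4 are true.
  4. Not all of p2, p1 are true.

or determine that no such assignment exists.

p1=F, p2=F, p3=T, p4=F

  (1) p2=F, p1=F — not both ✓
  (2) {p2, p3}: 1 true — exactly one ✓
  (3) {p1, p2, p4}: 0 true — none ✓
  (4) {p2, p1}: 0/2 true — not all ✓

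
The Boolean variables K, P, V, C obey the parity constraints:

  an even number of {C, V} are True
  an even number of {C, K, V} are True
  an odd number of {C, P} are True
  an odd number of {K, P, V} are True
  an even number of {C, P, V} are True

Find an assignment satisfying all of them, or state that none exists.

K: False, P: False, V: True, C: True

{C, V}: 2 true → even ✓
{C, K, V}: 2 true → even ✓
{C, P}: 1 true → odd ✓
{K, P, V}: 1 true → odd ✓
{C, P, V}: 2 true → even ✓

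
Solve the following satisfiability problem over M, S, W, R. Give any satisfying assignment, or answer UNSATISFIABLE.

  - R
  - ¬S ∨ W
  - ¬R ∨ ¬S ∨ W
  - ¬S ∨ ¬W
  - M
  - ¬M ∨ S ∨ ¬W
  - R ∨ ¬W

M = True, S = False, W = False, R = True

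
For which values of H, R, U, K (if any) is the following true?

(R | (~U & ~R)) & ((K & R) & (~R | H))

H = True, R = True, U = True, K = True

  R | (~U & ~R) = True
    ~U & ~R = False
      ~U = False
      ~R = False
  (K & R) & (~R | H) = True
    K & R = True
    ~R | H = True
      ~R = False
Both conjuncts True, so the formula holds.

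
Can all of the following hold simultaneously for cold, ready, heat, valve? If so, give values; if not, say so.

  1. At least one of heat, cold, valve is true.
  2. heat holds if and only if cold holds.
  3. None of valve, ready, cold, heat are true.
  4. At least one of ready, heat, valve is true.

The formula is unsatisfiable.

Case cold = True:
  Constraint (3) is violated (cold=T) — contradiction.
Case cold = False:
  (2) with cold=F forces heat = False.
  (1) with heat=F, cold=F forces valve = True.
  Constraint (3) is violated (valve=T) — contradiction.
Both cases fail — unsatisfiable.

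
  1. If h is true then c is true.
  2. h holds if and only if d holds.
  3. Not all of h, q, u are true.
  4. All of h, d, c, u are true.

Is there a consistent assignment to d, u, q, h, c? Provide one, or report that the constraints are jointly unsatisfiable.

d=T; u=T; q=F; h=T; c=T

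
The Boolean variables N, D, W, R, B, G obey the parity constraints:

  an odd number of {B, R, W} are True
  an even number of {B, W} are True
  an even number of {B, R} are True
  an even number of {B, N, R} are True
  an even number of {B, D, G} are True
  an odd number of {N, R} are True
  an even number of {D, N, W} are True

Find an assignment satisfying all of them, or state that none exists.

N = False; D = True; W = True; R = True; B = True; G = False

{B, R, W}: 3 true → odd ✓
{B, W}: 2 true → even ✓
{B, R}: 2 true → even ✓
{B, N, R}: 2 true → even ✓
{B, D, G}: 2 true → even ✓
{N, R}: 1 true → odd ✓
{D, N, W}: 2 true → even ✓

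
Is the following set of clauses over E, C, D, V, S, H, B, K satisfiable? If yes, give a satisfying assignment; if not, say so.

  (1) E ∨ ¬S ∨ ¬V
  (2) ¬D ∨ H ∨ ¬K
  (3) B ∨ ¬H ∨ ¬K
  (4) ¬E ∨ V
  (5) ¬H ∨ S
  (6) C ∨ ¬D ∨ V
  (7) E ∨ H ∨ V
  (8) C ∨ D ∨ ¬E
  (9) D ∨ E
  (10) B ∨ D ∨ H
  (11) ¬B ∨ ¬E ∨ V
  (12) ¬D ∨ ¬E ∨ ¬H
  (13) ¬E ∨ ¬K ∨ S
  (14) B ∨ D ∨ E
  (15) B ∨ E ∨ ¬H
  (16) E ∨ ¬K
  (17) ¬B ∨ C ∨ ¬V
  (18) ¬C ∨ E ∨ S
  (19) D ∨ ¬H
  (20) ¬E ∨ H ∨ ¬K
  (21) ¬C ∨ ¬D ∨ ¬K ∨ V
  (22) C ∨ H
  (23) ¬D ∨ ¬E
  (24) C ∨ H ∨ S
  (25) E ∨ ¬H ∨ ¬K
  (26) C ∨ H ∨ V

E = False; C = True; D = True; V = False; S = True; H = True; B = True; K = False

Set E = False.
  then (D ∨ E) forces D = True.
  then (E ∨ ¬K) forces K = False.
Set C = True.
  then (¬C ∨ E ∨ S) forces S = True.
  then (E ∨ ¬S ∨ ¬V) forces V = False.
  then (E ∨ H ∨ V) forces H = True.
  then (B ∨ E ∨ ¬H) forces B = True.
All clauses satisfied.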